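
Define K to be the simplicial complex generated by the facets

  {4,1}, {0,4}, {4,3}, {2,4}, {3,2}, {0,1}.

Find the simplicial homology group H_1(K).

H_1 ≅ Z^2.

K has 5 vertices, 6 edges.
rank ∂_1 = 4, rank ∂_2 = 0 ⇒ b_1 = 6 − 4 − 0 = 2. So H_1 ≅ Z^2.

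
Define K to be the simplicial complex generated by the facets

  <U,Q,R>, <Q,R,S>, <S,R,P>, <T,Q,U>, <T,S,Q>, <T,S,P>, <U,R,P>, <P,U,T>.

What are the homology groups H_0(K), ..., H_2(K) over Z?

Order the vertices as P < Q < R < S < T < U. Listing each simplex with vertices in this order, K has dimension 2 with simplices:

  0-simplices (6): P, Q, R, S, T, U
  1-simplices (12): PR, PS, PT, PU, QR, QS, QT, QU, RS, RU, ST, TU
  2-simplices (8): PRS, PRU, PST, PTU, QRS, QRU, QST, QTU

Hence C_0 ≅ Z^6, C_1 ≅ Z^12, C_2 ≅ Z^8.

The boundary map ∂_1: C_1 → C_0 is given by ∂[p,q] = [q] − [p]. For instance
  ∂PS = S − P.
The resulting 6×12 matrix has rank 5, and its Smith normal form has invariant factors (1,1,1,1,1).

Boundary ∂_2: C_2 → C_1 maps a triangle to the signed sum of its edges. For instance
  ∂QRS = RS − QS + QR,
  ∂QST = ST − QT + QS.
This gives a 12×8 integer matrix of rank 7; reducing to Smith normal form yields diagonal entries (1,1,1,1,1,1,1).

Now H_k = ker ∂_k / im ∂_{k+1}, so:

  H_0: rank C_0 − rank ∂_1 = 6 − 5 = 1, and the invariant factors of ∂_1 are all 1, so H_0 = Z.
  H_1: rank ker ∂_1 − rank ∂_2 = (12 − 5) − 7 = 0, and the invariant factors of ∂_2 are all 1, so H_1 = 0.
  H_2: rank ker ∂_2 − rank ∂_3 = (8 − 7) − 0 = 1, and there is no ∂_3, so H_2 = Z.

As a check, the Euler characteristic is 6 − 12 + 8 = 2, which agrees with 1 − 0 + 1 = 2.

H_0 = Z,  H_1 = 0,  H_2 = Z.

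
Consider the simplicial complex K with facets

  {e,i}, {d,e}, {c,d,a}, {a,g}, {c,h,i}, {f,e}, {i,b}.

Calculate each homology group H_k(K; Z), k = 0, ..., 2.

H_0 ≅ Z,  H_1 ≅ Z,  H_2 = 0.

Fix the vertex order a < b < c < d < e < f < g < h < i and write every simplex with vertices in increasing order. Then dim K = 2 and the simplices of K are:

  0-simplices (9): a, b, c, d, e, f, g, h, i
  1-simplices (11): ac, ad, ag, bi, cd, ch, ci, de, ef, ei, hi
  2-simplices (2): acd, chi

so the chain groups are C_0 ≅ Z^9, C_1 ≅ Z^11, C_2 ≅ Z^2.

∂_1: C_1 → C_0 is given by ∂[p,q] = [q] − [p]. For instance
  ∂ag = g − a.
The 9×11 boundary matrix has rank 8 and Smith normal form diag(1,1,1,1,1,1,1,1).

Boundary ∂_2: C_2 → C_1 maps a triangle to the signed sum of its edges. For instance
  ∂chi = hi − ci + ch,
  ∂acd = cd − ad + ac.
The resulting 11×2 matrix has rank 2, and its Smith normal form has invariant factors (1,1).

Computing H_k = (kernel of ∂_k) / (image of ∂_{k+1}):

  H_0: rank C_0 − rank ∂_1 = 9 − 8 = 1, and the invariant factors of ∂_1 are all 1, so H_0 ≅ Z.
  H_1: rank ker ∂_1 − rank ∂_2 = (11 − 8) − 2 = 1, and the invariant factors of ∂_2 are all 1, so H_1 ≅ Z.
  H_2: rank ker ∂_2 − rank ∂_3 = (2 − 2) − 0 = 0, and there is no ∂_3, so H_2 ≅ 0.

As a check, the Euler characteristic is 9 − 11 + 2 = 0, which agrees with 1 − 1 + 0 = 0.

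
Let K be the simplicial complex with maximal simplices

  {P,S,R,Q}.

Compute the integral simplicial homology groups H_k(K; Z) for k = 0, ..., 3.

H_0 ≅ Z,  H_1 = 0,  H_2 = 0,  H_3 = 0.

Order the vertices as P < Q < R < S. Listing each simplex with vertices in this order, K has dimension 3 with simplices:

  0-simplices (4): P, Q, R, S
  1-simplices (6): PQ, PR, PS, QR, QS, RS
  2-simplices (4): PQR, PQS, PRS, QRS
  3-simplices (1): PQRS

giving chain groups C_0 ≅ Z^4, C_1 ≅ Z^6, C_2 ≅ Z^4, C_3 ≅ Z^1.

Boundary ∂_1: C_1 → C_0 maps an edge to its endpoints' difference, ∂[p,q] = q − p.
As a 4×6 matrix over Z this has rank 3, with invariant factors (1,1,1).

Boundary ∂_2: C_2 → C_1 acts by ∂[p,q,r] = [q,r] − [p,r] + [p,q]. For instance
  ∂QRS = RS − QS + QR,
  ∂PQR = QR − PR + PQ.
This gives a 6×4 integer matrix of rank 3; reducing to Smith normal form yields diagonal entries (1,1,1).

The boundary map ∂_3: C_3 → C_2 sends each 3-simplex σ to the alternating sum Σ_i (−1)^i (σ with its i-th vertex removed). For instance
  ∂PQRS = QRS − PRS + PQS − PQR.
As a 4×1 matrix over Z this has rank 1, with invariant factors (1).

From H_k ≅ ker(∂_k) / im(∂_{k+1}) we obtain:

  H_0: rank C_0 − rank ∂_1 = 4 − 3 = 1, and the invariant factors of ∂_1 are all 1, so H_0 ≅ Z.
  H_1: rank ker ∂_1 − rank ∂_2 = (6 − 3) − 3 = 0, and the invariant factors of ∂_2 are all 1, so H_1 ≅ 0.
  H_2: rank ker ∂_2 − rank ∂_3 = (4 − 3) − 1 = 0, and the invariant factors of ∂_3 are all 1, so H_2 ≅ 0.
  H_3: rank ker ∂_3 − rank ∂_4 = (1 − 1) − 0 = 0, and there is no ∂_4, so H_3 ≅ 0.

As a check, the Euler characteristic is 4 − 6 + 4 − 1 = 1, which agrees with 1 − 0 + 0 − 0 = 1.
(K is a triangulation of the 3-simplex.)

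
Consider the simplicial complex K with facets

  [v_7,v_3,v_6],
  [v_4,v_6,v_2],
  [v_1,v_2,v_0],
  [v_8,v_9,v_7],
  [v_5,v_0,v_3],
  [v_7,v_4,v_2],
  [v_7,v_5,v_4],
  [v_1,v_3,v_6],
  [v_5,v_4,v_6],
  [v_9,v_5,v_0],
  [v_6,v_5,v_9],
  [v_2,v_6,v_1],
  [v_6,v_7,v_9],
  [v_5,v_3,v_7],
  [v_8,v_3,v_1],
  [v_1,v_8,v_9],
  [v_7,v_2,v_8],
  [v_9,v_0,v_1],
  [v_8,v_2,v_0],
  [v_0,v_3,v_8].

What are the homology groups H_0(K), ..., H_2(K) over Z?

H_0 = Z,  H_1 = Z ⊕ Z/2,  H_2 = 0.

We work with the vertex ordering v_0 < v_1 < v_2 < v_3 < v_4 < v_5 < v_6 < v_7 < v_8 < v_9. The simplices of K, each written with vertices in increasing order, are:

  0-simplices (10): [v_0], [v_1], [v_2], [v_3], [v_4], [v_5], [v_6], [v_7], [v_8], [v_9]
  1-simplices (30): (30 of them)
  2-simplices (20): (20 of them)

Hence C_0 ≅ Z^10, C_1 ≅ Z^30, C_2 ≅ Z^20.

The boundary map ∂_1: C_1 → C_0 is given by ∂[p,q] = [q] − [p].
This gives a 10×30 integer matrix of rank 9; reducing to Smith normal form yields diagonal entries (1,1,1,1,1,1,1,1,1).

Boundary ∂_2: C_2 → C_1 maps a triangle to the signed sum of its edges. For instance
  ∂[v_0,v_2,v_8] = [v_2,v_8] − [v_0,v_8] + [v_0,v_2],
  ∂[v_0,v_1,v_2] = [v_1,v_2] − [v_0,v_2] + [v_0,v_1].
The resulting 30×20 matrix has rank 20, and its Smith normal form has invariant factors (1,1,1,1,1,1,1,1,1,1,1,1,1,1,1,1,1,1,1,2).

From H_k ≅ ker(∂_k) / im(∂_{k+1}) we obtain:

  H_0: rank C_0 − rank ∂_1 = 10 − 9 = 1, and the invariant factors of ∂_1 are all 1, so H_0 = Z.
  H_1: rank ker ∂_1 − rank ∂_2 = (30 − 9) − 20 = 1, and ∂_2 has invariant factor 2 > 1, so H_1 = Z ⊕ Z/2.
  H_2: rank ker ∂_2 − rank ∂_3 = (20 − 20) − 0 = 0, and there is no ∂_3, so H_2 = 0.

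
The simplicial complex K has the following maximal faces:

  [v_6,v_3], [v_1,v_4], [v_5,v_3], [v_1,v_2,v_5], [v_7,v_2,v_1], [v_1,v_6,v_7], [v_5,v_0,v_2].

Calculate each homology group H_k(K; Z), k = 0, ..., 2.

We work with the vertex ordering v_0 < v_1 < v_2 < v_3 < v_4 < v_5 < v_6 < v_7. The simplices of K, each written with vertices in increasing order, are:

  0-simplices (8): [v_0], [v_1], [v_2], [v_3], [v_4], [v_5], [v_6], [v_7]
  1-simplices (12): [v_0,v_2], [v_0,v_5], [v_1,v_2], [v_1,v_4], [v_1,v_5], [v_1,v_6], [v_1,v_7], [v_2,v_5], [v_2,v_7], [v_3,v_5], [v_3,v_6], [v_6,v_7]
  2-simplices (4): [v_0,v_2,v_5], [v_1,v_2,v_5], [v_1,v_2,v_7], [v_1,v_6,v_7]

so the chain groups are C_0 ≅ Z^8, C_1 ≅ Z^12, C_2 ≅ Z^4.

The boundary map ∂_1: C_1 → C_0 sends each edge [p,q] (with p < q) to q − p. For instance
  ∂[v_1,v_7] = [v_7] − [v_1].
The 8×12 boundary matrix has rank 7 and Smith normal form diag(1,1,1,1,1,1,1).

∂_2: C_2 → C_1 acts by ∂[p,q,r] = [q,r] − [p,r] + [p,q]. For instance
  ∂[v_1,v_2,v_5] = [v_2,v_5] − [v_1,v_5] + [v_1,v_2],
  ∂[v_0,v_2,v_5] = [v_2,v_5] − [v_0,v_5] + [v_0,v_2].
As a 12×4 matrix over Z this has rank 4, with invariant factors (1,1,1,1).

Computing H_k = (kernel of ∂_k) / (image of ∂_{k+1}):

  H_0: rank C_0 − rank ∂_1 = 8 − 7 = 1, and the invariant factors of ∂_1 are all 1, so H_0 ≅ Z.
  H_1: rank ker ∂_1 − rank ∂_2 = (12 − 7) − 4 = 1, and the invariant factors of ∂_2 are all 1, so H_1 ≅ Z.
  H_2: rank ker ∂_2 − rank ∂_3 = (4 − 4) − 0 = 0, and there is no ∂_3, so H_2 ≅ 0.

H_0 = Z,  H_1 = Z,  H_2 = 0.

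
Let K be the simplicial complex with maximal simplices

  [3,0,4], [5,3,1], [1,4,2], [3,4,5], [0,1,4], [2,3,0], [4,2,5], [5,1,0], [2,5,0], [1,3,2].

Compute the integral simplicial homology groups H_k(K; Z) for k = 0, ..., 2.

Take the total order 0 < 1 < 2 < 3 < 4 < 5 on the vertex set. Then K (dimension 2) consists of the simplices:

  0-simplices (6): [0], [1], [2], [3], [4], [5]
  1-simplices (15): [0,1], [0,2], [0,3], [0,4], [0,5], [1,2], [1,3], [1,4], [1,5], [2,3], [2,4], [2,5], [3,4], [3,5], [4,5]
  2-simplices (10): [0,1,4], [0,1,5], [0,2,3], [0,2,5], [0,3,4], [1,2,3], [1,2,4], [1,3,5], [2,4,5], [3,4,5]

Hence C_0 ≅ Z^6, C_1 ≅ Z^15, C_2 ≅ Z^10.

∂_1: C_1 → C_0 sends each edge [p,q] (with p < q) to q − p. For instance
  ∂[0,3] = [3] − [0].
This gives a 6×15 integer matrix of rank 5; reducing to Smith normal form yields diagonal entries (1,1,1,1,1).

Boundary ∂_2: C_2 → C_1 sends each 2-simplex [p,q,r] to [q,r] − [p,r] + [p,q]. For instance
  ∂[2,4,5] = [4,5] − [2,5] + [2,4],
  ∂[1,3,5] = [3,5] − [1,5] + [1,3].
The 15×10 boundary matrix has rank 10 and Smith normal form diag(1,1,1,1,1,1,1,1,1,2).

Now H_k = ker ∂_k / im ∂_{k+1}, so:

  H_0: rank C_0 − rank ∂_1 = 6 − 5 = 1, and the invariant factors of ∂_1 are all 1, so H_0 ≅ Z.
  H_1: rank ker ∂_1 − rank ∂_2 = (15 − 5) − 10 = 0, and ∂_2 has invariant factor 2 > 1, so H_1 ≅ Z_2.
  H_2: rank ker ∂_2 − rank ∂_3 = (10 − 10) − 0 = 0, and there is no ∂_3, so H_2 ≅ 0.

(K is a triangulation of the real projective plane RP^2.)

H_0 ≅ Z,  H_1 ≅ Z_2,  H_2 = 0.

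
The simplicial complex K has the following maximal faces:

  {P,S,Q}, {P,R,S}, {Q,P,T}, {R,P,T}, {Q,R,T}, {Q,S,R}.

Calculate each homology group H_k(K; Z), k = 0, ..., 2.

Order the vertices as P < Q < R < S < T. Listing each simplex with vertices in this order, K has dimension 2 with simplices:

  0-simplices (5): P, Q, R, S, T
  1-simplices (9): PQ, PR, PS, PT, QR, QS, QT, RS, RT
  2-simplices (6): PQS, PQT, PRS, PRT, QRS, QRT

so the chain groups are C_0 ≅ Z^5, C_1 ≅ Z^9, C_2 ≅ Z^6.

∂_1: C_1 → C_0 maps an edge to its endpoints' difference, ∂[p,q] = q − p. For instance
  ∂RT = T − R.
This gives a 5×9 integer matrix of rank 4; reducing to Smith normal form yields diagonal entries (1,1,1,1).

Boundary ∂_2: C_2 → C_1 sends each 2-simplex [p,q,r] to [q,r] − [p,r] + [p,q]. For instance
  ∂PQT = QT − PT + PQ,
  ∂PRT = RT − PT + PR.
The 9×6 boundary matrix has rank 5 and Smith normal form diag(1,1,1,1,1).

From H_k ≅ ker(∂_k) / im(∂_{k+1}) we obtain:

  H_0: rank C_0 − rank ∂_1 = 5 − 4 = 1, and the invariant factors of ∂_1 are all 1, so H_0 ≅ Z.
  H_1: rank ker ∂_1 − rank ∂_2 = (9 − 4) − 5 = 0, and the invariant factors of ∂_2 are all 1, so H_1 ≅ 0.
  H_2: rank ker ∂_2 − rank ∂_3 = (6 − 5) − 0 = 1, and there is no ∂_3, so H_2 ≅ Z.

As a check, the Euler characteristic is 5 − 9 + 6 = 2, which agrees with 1 − 0 + 1 = 2.

H_0 = Z,  H_1 = 0,  H_2 = Z.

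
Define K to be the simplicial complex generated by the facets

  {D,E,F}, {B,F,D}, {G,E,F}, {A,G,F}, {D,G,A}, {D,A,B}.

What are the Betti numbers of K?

We work with the vertex ordering A < B < D < E < F < G. The simplices of K, each written with vertices in increasing order, are:

  0-simplices (6): A, B, D, E, F, G
  1-simplices (12): AB, AD, AF, AG, BD, BF, DE, DF, DG, EF, EG, FG
  2-simplices (6): ABD, ADG, AFG, BDF, DEF, EFG

so the chain groups are C_0 ≅ Z^6, C_1 ≅ Z^12, C_2 ≅ Z^6.

Boundary ∂_1: C_1 → C_0 is given by ∂[p,q] = [q] − [p].
As a 6×12 matrix over Z this has rank 5, with invariant factors (1,1,1,1,1).

∂_2: C_2 → C_1 maps a triangle to the signed sum of its edges. For instance
  ∂ABD = BD − AD + AB,
  ∂DEF = EF − DF + DE.
The resulting 12×6 matrix has rank 6, and its Smith normal form has invariant factors (1,1,1,1,1,1).

Computing H_k = (kernel of ∂_k) / (image of ∂_{k+1}):

  H_0: rank C_0 − rank ∂_1 = 6 − 5 = 1, and the invariant factors of ∂_1 are all 1, so H_0 ≅ Z.
  H_1: rank ker ∂_1 − rank ∂_2 = (12 − 5) − 6 = 1, and the invariant factors of ∂_2 are all 1, so H_1 ≅ Z.
  H_2: rank ker ∂_2 − rank ∂_3 = (6 − 6) − 0 = 0, and there is no ∂_3, so H_2 ≅ 0.

As a check, the Euler characteristic is 6 − 12 + 6 = 0, which agrees with 1 − 1 + 0 = 0.

Hence the Betti numbers are b_0 = 1, b_1 = 1, b_2 = 0.

b_0 = 1, b_1 = 1, b_2 = 0.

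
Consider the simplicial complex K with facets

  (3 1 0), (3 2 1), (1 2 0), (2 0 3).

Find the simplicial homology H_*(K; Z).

H_0 = Z,  H_1 = 0,  H_2 = Z.

Order the vertices as 0 < 1 < 2 < 3. Listing each simplex with vertices in this order, K has dimension 2 with simplices:

  0-simplices (4): [0], [1], [2], [3]
  1-simplices (6): [0,1], [0,2], [0,3], [1,2], [1,3], [2,3]
  2-simplices (4): [0,1,2], [0,1,3], [0,2,3], [1,2,3]

so the chain groups are C_0 ≅ Z^4, C_1 ≅ Z^6, C_2 ≅ Z^4.

The boundary map ∂_1: C_1 → C_0 sends each edge [p,q] (with p < q) to q − p.
The 4×6 boundary matrix has rank 3 and Smith normal form diag(1,1,1).

Boundary ∂_2: C_2 → C_1 maps a triangle to the signed sum of its edges. For instance
  ∂[0,1,2] = [1,2] − [0,2] + [0,1],
  ∂[1,2,3] = [2,3] − [1,3] + [1,2].
The 6×4 boundary matrix has rank 3 and Smith normal form diag(1,1,1).

From H_k ≅ ker(∂_k) / im(∂_{k+1}) we obtain:

  H_0: rank C_0 − rank ∂_1 = 4 − 3 = 1, and the invariant factors of ∂_1 are all 1, so H_0 = Z.
  H_1: rank ker ∂_1 − rank ∂_2 = (6 − 3) − 3 = 0, and the invariant factors of ∂_2 are all 1, so H_1 = 0.
  H_2: rank ker ∂_2 − rank ∂_3 = (4 − 3) − 0 = 1, and there is no ∂_3, so H_2 = Z.

As a check, the Euler characteristic is 4 − 6 + 4 = 2, which agrees with 1 − 0 + 1 = 2.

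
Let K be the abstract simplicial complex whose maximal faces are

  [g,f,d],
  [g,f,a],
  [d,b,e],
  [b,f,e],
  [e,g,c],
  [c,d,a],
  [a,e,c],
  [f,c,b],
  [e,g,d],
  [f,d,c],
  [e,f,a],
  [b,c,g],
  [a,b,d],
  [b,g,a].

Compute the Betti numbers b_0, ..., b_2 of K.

b_0 = 1, b_1 = 2, b_2 = 1.

We work with the vertex ordering a < b < c < d < e < f < g. The simplices of K, each written with vertices in increasing order, are:

  0-simplices (7): a, b, c, d, e, f, g
  1-simplices (21): ab, ac, ad, ae, af, ag, bc, bd, be, bf, bg, cd, ce, cf, cg, de, df, dg, ef, eg, fg
  2-simplices (14): abd, abg, acd, ace, aef, afg, bcf, bcg, bde, bef, cdf, ceg, deg, dfg

giving chain groups C_0 ≅ Z^7, C_1 ≅ Z^21, C_2 ≅ Z^14.

Boundary ∂_1: C_1 → C_0 maps an edge to its endpoints' difference, ∂[p,q] = q − p.
This gives a 7×21 integer matrix of rank 6; reducing to Smith normal form yields diagonal entries (1,1,1,1,1,1).

Boundary ∂_2: C_2 → C_1 maps a triangle to the signed sum of its edges. For instance
  ∂dfg = fg − dg + df,
  ∂afg = fg − ag + af.
As a 21×14 matrix over Z this has rank 13, with invariant factors (1,1,1,1,1,1,1,1,1,1,1,1,1).

Reading off H_k = ker ∂_k / im ∂_{k+1}:

  H_0: rank C_0 − rank ∂_1 = 7 − 6 = 1, and the invariant factors of ∂_1 are all 1, so H_0 = Z.
  H_1: rank ker ∂_1 − rank ∂_2 = (21 − 6) − 13 = 2, and the invariant factors of ∂_2 are all 1, so H_1 = Z^2.
  H_2: rank ker ∂_2 − rank ∂_3 = (14 − 13) − 0 = 1, and there is no ∂_3, so H_2 = Z.

As a check, the Euler characteristic is 7 − 21 + 14 = 0, which agrees with 1 − 2 + 1 = 0.

Hence the Betti numbers are b_0 = 1, b_1 = 2, b_2 = 1.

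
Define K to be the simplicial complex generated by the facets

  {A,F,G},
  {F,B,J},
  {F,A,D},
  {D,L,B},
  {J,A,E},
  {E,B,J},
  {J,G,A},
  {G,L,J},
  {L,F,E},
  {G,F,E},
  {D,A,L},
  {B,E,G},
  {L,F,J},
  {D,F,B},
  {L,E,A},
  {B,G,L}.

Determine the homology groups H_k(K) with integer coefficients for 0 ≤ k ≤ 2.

H_0 ≅ Z,  H_1 ≅ Z^2,  H_2 ≅ Z.

We work with the vertex ordering A < B < D < E < F < G < J < L. The simplices of K, each written with vertices in increasing order, are:

  0-simplices (8): A, B, D, E, F, G, J, L
  1-simplices (24): AD, AE, AF, AG, AJ, AL, BD, BE, BF, BG, BJ, BL, DF, DL, EF, EG, EJ, EL, FG, FJ, FL, GJ, GL, JL
  2-simplices (16): ADF, ADL, AEJ, AEL, AFG, AGJ, BDF, BDL, BEG, BEJ, BFJ, BGL, EFG, EFL, FJL, GJL

giving chain groups C_0 ≅ Z^8, C_1 ≅ Z^24, C_2 ≅ Z^16.

∂_1: C_1 → C_0 is given by ∂[p,q] = [q] − [p]. For instance
  ∂AF = F − A.
The 8×24 boundary matrix has rank 7 and Smith normal form diag(1,1,1,1,1,1,1).

The boundary map ∂_2: C_2 → C_1 maps a triangle to the signed sum of its edges. For instance
  ∂AEL = EL − AL + AE,
  ∂BEJ = EJ − BJ + BE.
The 24×16 boundary matrix has rank 15 and Smith normal form diag(1,1,1,1,1,1,1,1,1,1,1,1,1,1,1).

Reading off H_k = ker ∂_k / im ∂_{k+1}:

  H_0: rank C_0 − rank ∂_1 = 8 − 7 = 1, and the invariant factors of ∂_1 are all 1, so H_0 = Z.
  H_1: rank ker ∂_1 − rank ∂_2 = (24 − 7) − 15 = 2, and the invariant factors of ∂_2 are all 1, so H_1 = Z^2.
  H_2: rank ker ∂_2 − rank ∂_3 = (16 − 15) − 0 = 1, and there is no ∂_3, so H_2 = Z.

As a check, the Euler characteristic is 8 − 24 + 16 = 0, which agrees with 1 − 2 + 1 = 0.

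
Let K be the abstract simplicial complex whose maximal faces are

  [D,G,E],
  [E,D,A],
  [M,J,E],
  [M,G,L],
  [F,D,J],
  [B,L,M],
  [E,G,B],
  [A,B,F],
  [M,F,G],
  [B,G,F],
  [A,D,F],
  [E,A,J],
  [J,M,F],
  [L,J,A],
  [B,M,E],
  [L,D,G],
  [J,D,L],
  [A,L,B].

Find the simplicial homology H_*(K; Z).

H_0 ≅ Z,  H_1 ≅ Z ⊕ Z/2,  H_2 = 0.

Fix the vertex order A < B < D < E < F < G < J < L < M and write every simplex with vertices in increasing order. Then dim K = 2 and the simplices of K are:

  0-simplices (9): A, B, D, E, F, G, J, L, M
  1-simplices (27): AB, AD, AE, AF, AJ, AL, BE, BF, BG, BL, BM, DE, DF, DG, DJ, DL, EG, EJ, EM, FG, FJ, FM, GL, GM, JL, JM, LM
  2-simplices (18): ABF, ABL, ADE, ADF, AEJ, AJL, BEG, BEM, BFG, BLM, DEG, DFJ, DGL, DJL, EJM, FGM, FJM, GLM

Hence C_0 ≅ Z^9, C_1 ≅ Z^27, C_2 ≅ Z^18.

The boundary map ∂_1: C_1 → C_0 sends each edge [p,q] (with p < q) to q − p.
As a 9×27 matrix over Z this has rank 8, with invariant factors (1,1,1,1,1,1,1,1).

The boundary map ∂_2: C_2 → C_1 maps a triangle to the signed sum of its edges. For instance
  ∂ABL = BL − AL + AB,
  ∂FGM = GM − FM + FG.
As a 27×18 matrix over Z this has rank 18, with invariant factors (1,1,1,1,1,1,1,1,1,1,1,1,1,1,1,1,1,2).

Reading off H_k = ker ∂_k / im ∂_{k+1}:

  H_0: rank C_0 − rank ∂_1 = 9 − 8 = 1, and the invariant factors of ∂_1 are all 1, so H_0 ≅ Z.
  H_1: rank ker ∂_1 − rank ∂_2 = (27 − 8) − 18 = 1, and ∂_2 has invariant factor 2 > 1, so H_1 ≅ Z ⊕ Z/2.
  H_2: rank ker ∂_2 − rank ∂_3 = (18 − 18) − 0 = 0, and there is no ∂_3, so H_2 ≅ 0.

As a check, the Euler characteristic is 9 − 27 + 18 = 0, which agrees with 1 − 1 + 0 = 0.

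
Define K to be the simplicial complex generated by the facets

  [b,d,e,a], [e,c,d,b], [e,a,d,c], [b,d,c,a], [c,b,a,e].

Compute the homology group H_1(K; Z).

H_1 = 0.

Fix the vertex order a < b < c < d < e and write every simplex with vertices in increasing order. Then dim K = 3 and the simplices of K are:

  0-simplices (5): a, b, c, d, e
  1-simplices (10): ab, ac, ad, ae, bc, bd, be, cd, ce, de
  2-simplices (10): abc, abd, abe, acd, ace, ade, bcd, bce, bde, cde
  3-simplices (5): abcd, abce, abde, acde, bcde

so the chain groups are C_0 ≅ Z^5, C_1 ≅ Z^10, C_2 ≅ Z^10, C_3 ≅ Z^5.

The boundary map ∂_1: C_1 → C_0 is given by ∂[p,q] = [q] − [p].
As a 5×10 matrix over Z this has rank 4, with invariant factors (1,1,1,1).

Boundary ∂_2: C_2 → C_1 acts by ∂[p,q,r] = [q,r] − [p,r] + [p,q]. For instance
  ∂acd = cd − ad + ac,
  ∂ade = de − ae + ad.
The 10×10 boundary matrix has rank 6 and Smith normal form diag(1,1,1,1,1,1).

The boundary map ∂_3: C_3 → C_2 sends each 3-simplex σ to the alternating sum Σ_i (−1)^i (σ with its i-th vertex removed). For instance
  ∂abcd = bcd − acd + abd − abc,
  ∂abde = bde − ade + abe − abd.
This gives a 10×5 integer matrix of rank 4; reducing to Smith normal form yields diagonal entries (1,1,1,1).

Now H_k = ker ∂_k / im ∂_{k+1}, so:

  H_1: rank ker ∂_1 − rank ∂_2 = (10 − 4) − 6 = 0, and the invariant factors of ∂_2 are all 1, so H_1 = 0.

(K is a triangulation of the 3-sphere S^3.)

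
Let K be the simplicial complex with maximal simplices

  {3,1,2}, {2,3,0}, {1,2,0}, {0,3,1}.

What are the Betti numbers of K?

We work with the vertex ordering 0 < 1 < 2 < 3. The simplices of K, each written with vertices in increasing order, are:

  0-simplices (4): [0], [1], [2], [3]
  1-simplices (6): [0,1], [0,2], [0,3], [1,2], [1,3], [2,3]
  2-simplices (4): [0,1,2], [0,1,3], [0,2,3], [1,2,3]

Hence C_0 ≅ Z^4, C_1 ≅ Z^6, C_2 ≅ Z^4.

The boundary map ∂_1: C_1 → C_0 is given by ∂[p,q] = [q] − [p]. For instance
  ∂[2,3] = [3] − [2].
The 4×6 boundary matrix has rank 3 and Smith normal form diag(1,1,1).

∂_2: C_2 → C_1 acts by ∂[p,q,r] = [q,r] − [p,r] + [p,q]. For instance
  ∂[0,1,3] = [1,3] − [0,3] + [0,1],
  ∂[0,2,3] = [2,3] − [0,3] + [0,2].
The resulting 6×4 matrix has rank 3, and its Smith normal form has invariant factors (1,1,1).

Computing H_k = (kernel of ∂_k) / (image of ∂_{k+1}):

  H_0: rank C_0 − rank ∂_1 = 4 − 3 = 1, and the invariant factors of ∂_1 are all 1, so H_0 = Z.
  H_1: rank ker ∂_1 − rank ∂_2 = (6 − 3) − 3 = 0, and the invariant factors of ∂_2 are all 1, so H_1 = 0.
  H_2: rank ker ∂_2 − rank ∂_3 = (4 − 3) − 0 = 1, and there is no ∂_3, so H_2 = Z.

Hence the Betti numbers are b_0 = 1, b_1 = 0, b_2 = 1.

b_0 = 1, b_1 = 0, b_2 = 1.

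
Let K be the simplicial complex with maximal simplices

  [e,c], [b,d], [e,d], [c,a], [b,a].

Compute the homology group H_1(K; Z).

H_1 ≅ Z.

K has 5 vertices, 5 edges.
rank ∂_1 = 4, rank ∂_2 = 0 ⇒ b_1 = 5 − 4 − 0 = 1. So H_1 = Z.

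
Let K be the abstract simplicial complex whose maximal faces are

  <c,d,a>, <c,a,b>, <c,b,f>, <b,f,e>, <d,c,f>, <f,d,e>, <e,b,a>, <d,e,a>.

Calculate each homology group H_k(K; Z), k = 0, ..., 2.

H_0 ≅ Z,  H_1 = 0,  H_2 ≅ Z.

Take the total order a < b < c < d < e < f on the vertex set. Then K (dimension 2) consists of the simplices:

  0-simplices (6): a, b, c, d, e, f
  1-simplices (12): ab, ac, ad, ae, bc, be, bf, cd, cf, de, df, ef
  2-simplices (8): abc, abe, acd, ade, bcf, bef, cdf, def

Hence C_0 ≅ Z^6, C_1 ≅ Z^12, C_2 ≅ Z^8.

The boundary map ∂_1: C_1 → C_0 sends each edge [p,q] (with p < q) to q − p. For instance
  ∂cf = f − c.
The 6×12 boundary matrix has rank 5 and Smith normal form diag(1,1,1,1,1).

Boundary ∂_2: C_2 → C_1 sends each 2-simplex [p,q,r] to [q,r] − [p,r] + [p,q]. For instance
  ∂acd = cd − ad + ac,
  ∂abe = be − ae + ab.
The 12×8 boundary matrix has rank 7 and Smith normal form diag(1,1,1,1,1,1,1).

Now H_k = ker ∂_k / im ∂_{k+1}, so:

  H_0: rank C_0 − rank ∂_1 = 6 − 5 = 1, and the invariant factors of ∂_1 are all 1, so H_0 = Z.
  H_1: rank ker ∂_1 − rank ∂_2 = (12 − 5) − 7 = 0, and the invariant factors of ∂_2 are all 1, so H_1 = 0.
  H_2: rank ker ∂_2 − rank ∂_3 = (8 − 7) − 0 = 1, and there is no ∂_3, so H_2 = Z.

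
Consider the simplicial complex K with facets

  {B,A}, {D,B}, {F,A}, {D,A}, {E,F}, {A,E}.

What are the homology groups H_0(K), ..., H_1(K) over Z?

H_0 = Z,  H_1 = Z^2.

Take the total order A < B < D < E < F on the vertex set. Then K (dimension 1) consists of the simplices:

  0-simplices (5): A, B, D, E, F
  1-simplices (6): AB, AD, AE, AF, BD, EF

so the chain groups are C_0 ≅ Z^5, C_1 ≅ Z^6.

∂_1: C_1 → C_0 maps an edge to its endpoints' difference, ∂[p,q] = q − p.
This gives a 5×6 integer matrix of rank 4; reducing to Smith normal form yields diagonal entries (1,1,1,1).

From H_k ≅ ker(∂_k) / im(∂_{k+1}) we obtain:

  H_0: rank C_0 − rank ∂_1 = 5 − 4 = 1, and the invariant factors of ∂_1 are all 1, so H_0 ≅ Z.
  H_1: rank ker ∂_1 − rank ∂_2 = (6 − 4) − 0 = 2, and there is no ∂_2, so H_1 ≅ Z^2.

As a check, the Euler characteristic is 5 − 6 = -1, which agrees with 1 − 2 = -1.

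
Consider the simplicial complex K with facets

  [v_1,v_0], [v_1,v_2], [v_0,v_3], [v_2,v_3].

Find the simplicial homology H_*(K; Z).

H_0 = Z,  H_1 = Z.

Take the total order v_0 < v_1 < v_2 < v_3 on the vertex set. Then K (dimension 1) consists of the simplices:

  0-simplices (4): [v_0], [v_1], [v_2], [v_3]
  1-simplices (4): [v_0,v_1], [v_0,v_3], [v_1,v_2], [v_2,v_3]

Hence C_0 ≅ Z^4, C_1 ≅ Z^4.

Boundary ∂_1: C_1 → C_0 maps an edge to its endpoints' difference, ∂[p,q] = q − p. For instance
  ∂[v_1,v_2] = [v_2] − [v_1].
This gives a 4×4 integer matrix of rank 3; reducing to Smith normal form yields diagonal entries (1,1,1).

Computing H_k = (kernel of ∂_k) / (image of ∂_{k+1}):

  H_0: rank C_0 − rank ∂_1 = 4 − 3 = 1, and the invariant factors of ∂_1 are all 1, so H_0 = Z.
  H_1: rank ker ∂_1 − rank ∂_2 = (4 − 3) − 0 = 1, and there is no ∂_2, so H_1 = Z.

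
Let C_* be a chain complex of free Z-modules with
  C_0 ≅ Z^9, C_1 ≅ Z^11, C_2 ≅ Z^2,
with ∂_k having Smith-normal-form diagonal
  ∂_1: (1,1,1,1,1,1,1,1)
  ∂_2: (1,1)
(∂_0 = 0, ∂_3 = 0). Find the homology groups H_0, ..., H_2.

H_0 ≅ Z,  H_1 ≅ Z,  H_2 = 0.

H_0: b_0 = 9 − 0 − 8 = 1; torsion from ∂_1 factors > 1: none. So H_0 ≅ Z.
H_1: b_1 = 11 − 8 − 2 = 1; torsion from ∂_2 factors > 1: none. So H_1 ≅ Z.
H_2: b_2 = 2 − 2 − 0 = 0; torsion from ∂_3 factors > 1: none. So H_2 ≅ 0.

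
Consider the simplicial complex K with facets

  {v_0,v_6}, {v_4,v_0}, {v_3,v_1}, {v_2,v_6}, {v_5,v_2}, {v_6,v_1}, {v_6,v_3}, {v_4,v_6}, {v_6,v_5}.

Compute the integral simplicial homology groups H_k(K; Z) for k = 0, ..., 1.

H_0 ≅ Z,  H_1 ≅ Z^3.

K has 7 vertices, 9 edges.
rank ∂_0 = 0, rank ∂_1 = 6 ⇒ b_0 = 7 − 0 − 6 = 1; all invariant factors of ∂_1 are 1 so no torsion. So H_0 ≅ Z.
rank ∂_1 = 6, rank ∂_2 = 0 ⇒ b_1 = 9 − 6 − 0 = 3. So H_1 ≅ Z^3.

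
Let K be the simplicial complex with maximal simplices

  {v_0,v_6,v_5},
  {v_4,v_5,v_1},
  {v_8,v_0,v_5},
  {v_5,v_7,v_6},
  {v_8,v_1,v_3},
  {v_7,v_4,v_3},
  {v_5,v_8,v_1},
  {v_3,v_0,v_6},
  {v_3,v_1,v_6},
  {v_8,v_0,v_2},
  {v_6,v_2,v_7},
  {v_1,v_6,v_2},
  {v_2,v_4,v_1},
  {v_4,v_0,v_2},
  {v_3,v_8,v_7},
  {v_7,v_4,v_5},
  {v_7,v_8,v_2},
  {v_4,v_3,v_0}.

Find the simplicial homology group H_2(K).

Order the vertices as v_0 < v_1 < v_2 < v_3 < v_4 < v_5 < v_6 < v_7 < v_8. Listing each simplex with vertices in this order, K has dimension 2 with simplices:

  0-simplices (9): [v_0], [v_1], [v_2], [v_3], [v_4], [v_5], [v_6], [v_7], [v_8]
  1-simplices (27): (27 of them)
  2-simplices (18): (18 of them)

so the chain groups are C_0 ≅ Z^9, C_1 ≅ Z^27, C_2 ≅ Z^18.

Boundary ∂_1: C_1 → C_0 is given by ∂[p,q] = [q] − [p]. For instance
  ∂[v_0,v_3] = [v_3] − [v_0].
The 9×27 boundary matrix has rank 8 and Smith normal form diag(1,1,1,1,1,1,1,1).

Boundary ∂_2: C_2 → C_1 acts by ∂[p,q,r] = [q,r] − [p,r] + [p,q]. For instance
  ∂[v_5,v_6,v_7] = [v_6,v_7] − [v_5,v_7] + [v_5,v_6],
  ∂[v_0,v_5,v_6] = [v_5,v_6] − [v_0,v_6] + [v_0,v_5].
The resulting 27×18 matrix has rank 17, and its Smith normal form has invariant factors (1,1,1,1,1,1,1,1,1,1,1,1,1,1,1,1,1).

From H_k ≅ ker(∂_k) / im(∂_{k+1}) we obtain:

  H_2: rank ker ∂_2 − rank ∂_3 = (18 − 17) − 0 = 1, and there is no ∂_3, so H_2 = Z.

(K is a triangulation of the torus T^2.)

H_2 = Z.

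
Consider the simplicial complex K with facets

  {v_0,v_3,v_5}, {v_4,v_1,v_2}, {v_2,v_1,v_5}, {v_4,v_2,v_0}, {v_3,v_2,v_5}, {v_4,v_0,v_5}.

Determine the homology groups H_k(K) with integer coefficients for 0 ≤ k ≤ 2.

H_0 = Z,  H_1 = Z,  H_2 = 0.

Order the vertices as v_0 < v_1 < v_2 < v_3 < v_4 < v_5. Listing each simplex with vertices in this order, K has dimension 2 with simplices:

  0-simplices (6): [v_0], [v_1], [v_2], [v_3], [v_4], [v_5]
  1-simplices (12): [v_0,v_2], [v_0,v_3], [v_0,v_4], [v_0,v_5], [v_1,v_2], [v_1,v_4], [v_1,v_5], [v_2,v_3], [v_2,v_4], [v_2,v_5], [v_3,v_5], [v_4,v_5]
  2-simplices (6): [v_0,v_2,v_4], [v_0,v_3,v_5], [v_0,v_4,v_5], [v_1,v_2,v_4], [v_1,v_2,v_5], [v_2,v_3,v_5]

giving chain groups C_0 ≅ Z^6, C_1 ≅ Z^12, C_2 ≅ Z^6.

Boundary ∂_1: C_1 → C_0 maps an edge to its endpoints' difference, ∂[p,q] = q − p. For instance
  ∂[v_0,v_5] = [v_5] − [v_0].
The 6×12 boundary matrix has rank 5 and Smith normal form diag(1,1,1,1,1).

∂_2: C_2 → C_1 maps a triangle to the signed sum of its edges. For instance
  ∂[v_2,v_3,v_5] = [v_3,v_5] − [v_2,v_5] + [v_2,v_3],
  ∂[v_1,v_2,v_5] = [v_2,v_5] − [v_1,v_5] + [v_1,v_2].
The 12×6 boundary matrix has rank 6 and Smith normal form diag(1,1,1,1,1,1).

Computing H_k = (kernel of ∂_k) / (image of ∂_{k+1}):

  H_0: rank C_0 − rank ∂_1 = 6 − 5 = 1, and the invariant factors of ∂_1 are all 1, so H_0 ≅ Z.
  H_1: rank ker ∂_1 − rank ∂_2 = (12 − 5) − 6 = 1, and the invariant factors of ∂_2 are all 1, so H_1 ≅ Z.
  H_2: rank ker ∂_2 − rank ∂_3 = (6 − 6) − 0 = 0, and there is no ∂_3, so H_2 ≅ 0.

(K is a triangulation of the cylinder S^1 x I.)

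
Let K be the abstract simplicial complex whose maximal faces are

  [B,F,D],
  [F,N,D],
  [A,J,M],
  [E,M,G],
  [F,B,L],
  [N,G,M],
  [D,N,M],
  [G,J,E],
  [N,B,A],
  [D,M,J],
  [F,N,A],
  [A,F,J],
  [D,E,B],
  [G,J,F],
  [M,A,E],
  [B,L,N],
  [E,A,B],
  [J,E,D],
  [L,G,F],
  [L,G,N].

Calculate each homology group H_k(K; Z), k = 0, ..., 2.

K has 10 vertices, 30 edges, 20 triangles.
rank ∂_0 = 0, rank ∂_1 = 9 ⇒ b_0 = 10 − 0 − 9 = 1; all invariant factors of ∂_1 are 1 so no torsion. So H_0 ≅ Z.
rank ∂_1 = 9, rank ∂_2 = 20 ⇒ b_1 = 30 − 9 − 20 = 1; ∂_2 has invariant factor(s) [2] giving torsion. So H_1 ≅ Z ⊕ Z/2Z.
rank ∂_2 = 20, rank ∂_3 = 0 ⇒ b_2 = 20 − 20 − 0 = 0. So H_2 ≅ 0.

H_0 = Z,  H_1 = Z ⊕ Z/2Z,  H_2 = 0.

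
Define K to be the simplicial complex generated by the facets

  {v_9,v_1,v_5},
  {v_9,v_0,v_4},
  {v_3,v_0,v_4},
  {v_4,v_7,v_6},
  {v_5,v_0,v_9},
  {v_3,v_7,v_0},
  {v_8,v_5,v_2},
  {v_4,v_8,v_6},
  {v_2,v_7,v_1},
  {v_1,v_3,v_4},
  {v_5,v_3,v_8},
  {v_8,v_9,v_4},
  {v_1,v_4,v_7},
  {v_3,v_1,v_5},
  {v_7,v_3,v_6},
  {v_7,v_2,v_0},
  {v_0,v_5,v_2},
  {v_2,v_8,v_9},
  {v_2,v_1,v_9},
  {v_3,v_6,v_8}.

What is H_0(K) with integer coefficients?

Take the total order v_0 < v_1 < v_2 < v_3 < v_4 < v_5 < v_6 < v_7 < v_8 < v_9 on the vertex set. Then K (dimension 2) consists of the simplices:

  0-simplices (10): [v_0], [v_1], [v_2], [v_3], [v_4], [v_5], [v_6], [v_7], [v_8], [v_9]
  1-simplices (30): (30 of them)
  2-simplices (20): (20 of them)

giving chain groups C_0 ≅ Z^10, C_1 ≅ Z^30, C_2 ≅ Z^20.

∂_1: C_1 → C_0 is given by ∂[p,q] = [q] − [p]. For instance
  ∂[v_2,v_7] = [v_7] − [v_2].
This gives a 10×30 integer matrix of rank 9; reducing to Smith normal form yields diagonal entries (1,1,1,1,1,1,1,1,1).

The boundary map ∂_2: C_2 → C_1 acts by ∂[p,q,r] = [q,r] − [p,r] + [p,q]. For instance
  ∂[v_0,v_3,v_7] = [v_3,v_7] − [v_0,v_7] + [v_0,v_3],
  ∂[v_4,v_8,v_9] = [v_8,v_9] − [v_4,v_9] + [v_4,v_8].
The resulting 30×20 matrix has rank 20, and its Smith normal form has invariant factors (1,1,1,1,1,1,1,1,1,1,1,1,1,1,1,1,1,1,1,2).

Computing H_k = (kernel of ∂_k) / (image of ∂_{k+1}):

  H_0: rank C_0 − rank ∂_1 = 10 − 9 = 1, and the invariant factors of ∂_1 are all 1, so H_0 = Z.

H_0 ≅ Z.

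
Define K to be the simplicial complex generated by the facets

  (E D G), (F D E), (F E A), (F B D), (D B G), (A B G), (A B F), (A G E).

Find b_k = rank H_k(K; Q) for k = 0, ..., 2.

We work with the vertex ordering A < B < D < E < F < G. The simplices of K, each written with vertices in increasing order, are:

  0-simplices (6): A, B, D, E, F, G
  1-simplices (12): AB, AE, AF, AG, BD, BF, BG, DE, DF, DG, EF, EG
  2-simplices (8): ABF, ABG, AEF, AEG, BDF, BDG, DEF, DEG

giving chain groups C_0 ≅ Z^6, C_1 ≅ Z^12, C_2 ≅ Z^8.

∂_1: C_1 → C_0 sends each edge [p,q] (with p < q) to q − p.
The 6×12 boundary matrix has rank 5 and Smith normal form diag(1,1,1,1,1).

The boundary map ∂_2: C_2 → C_1 sends each 2-simplex [p,q,r] to [q,r] − [p,r] + [p,q]. For instance
  ∂ABG = BG − AG + AB,
  ∂DEG = EG − DG + DE.
The resulting 12×8 matrix has rank 7, and its Smith normal form has invariant factors (1,1,1,1,1,1,1).

Reading off H_k = ker ∂_k / im ∂_{k+1}:

  H_0: rank C_0 − rank ∂_1 = 6 − 5 = 1, and the invariant factors of ∂_1 are all 1, so H_0 = Z.
  H_1: rank ker ∂_1 − rank ∂_2 = (12 − 5) − 7 = 0, and the invariant factors of ∂_2 are all 1, so H_1 = 0.
  H_2: rank ker ∂_2 − rank ∂_3 = (8 − 7) − 0 = 1, and there is no ∂_3, so H_2 = Z.

As a check, the Euler characteristic is 6 − 12 + 8 = 2, which agrees with 1 − 0 + 1 = 2.

Hence the Betti numbers are b_0 = 1, b_1 = 0, b_2 = 1.

b_0 = 1, b_1 = 0, b_2 = 1.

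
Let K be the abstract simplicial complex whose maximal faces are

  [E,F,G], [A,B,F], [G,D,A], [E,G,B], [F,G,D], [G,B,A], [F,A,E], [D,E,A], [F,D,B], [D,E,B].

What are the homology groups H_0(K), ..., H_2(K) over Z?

Take the total order A < B < D < E < F < G on the vertex set. Then K (dimension 2) consists of the simplices:

  0-simplices (6): A, B, D, E, F, G
  1-simplices (15): AB, AD, AE, AF, AG, BD, BE, BF, BG, DE, DF, DG, EF, EG, FG
  2-simplices (10): ABF, ABG, ADE, ADG, AEF, BDE, BDF, BEG, DFG, EFG

so the chain groups are C_0 ≅ Z^6, C_1 ≅ Z^15, C_2 ≅ Z^10.

∂_1: C_1 → C_0 maps an edge to its endpoints' difference, ∂[p,q] = q − p.
The resulting 6×15 matrix has rank 5, and its Smith normal form has invariant factors (1,1,1,1,1).

∂_2: C_2 → C_1 maps a triangle to the signed sum of its edges. For instance
  ∂BEG = EG − BG + BE,
  ∂BDF = DF − BF + BD.
As a 15×10 matrix over Z this has rank 10, with invariant factors (1,1,1,1,1,1,1,1,1,2).

Computing H_k = (kernel of ∂_k) / (image of ∂_{k+1}):

  H_0: rank C_0 − rank ∂_1 = 6 − 5 = 1, and the invariant factors of ∂_1 are all 1, so H_0 ≅ Z.
  H_1: rank ker ∂_1 − rank ∂_2 = (15 − 5) − 10 = 0, and ∂_2 has invariant factor 2 > 1, so H_1 ≅ Z_2.
  H_2: rank ker ∂_2 − rank ∂_3 = (10 − 10) − 0 = 0, and there is no ∂_3, so H_2 ≅ 0.

As a check, the Euler characteristic is 6 − 15 + 10 = 1, which agrees with 1 − 0 + 0 = 1.

H_0 = Z,  H_1 = Z_2,  H_2 = 0.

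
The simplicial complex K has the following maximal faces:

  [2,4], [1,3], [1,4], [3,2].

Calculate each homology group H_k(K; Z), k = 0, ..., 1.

Fix the vertex order 1 < 2 < 3 < 4 and write every simplex with vertices in increasing order. Then dim K = 1 and the simplices of K are:

  0-simplices (4): [1], [2], [3], [4]
  1-simplices (4): [1,3], [1,4], [2,3], [2,4]

so the chain groups are C_0 ≅ Z^4, C_1 ≅ Z^4.

∂_1: C_1 → C_0 maps an edge to its endpoints' difference, ∂[p,q] = q − p.
As a 4×4 matrix over Z this has rank 3, with invariant factors (1,1,1).

Computing H_k = (kernel of ∂_k) / (image of ∂_{k+1}):

  H_0: rank C_0 − rank ∂_1 = 4 − 3 = 1, and the invariant factors of ∂_1 are all 1, so H_0 ≅ Z.
  H_1: rank ker ∂_1 − rank ∂_2 = (4 − 3) − 0 = 1, and there is no ∂_2, so H_1 ≅ Z.

As a check, the Euler characteristic is 4 − 4 = 0, which agrees with 1 − 1 = 0.
(K is a triangulation of the circle S^1.)

H_0 = Z,  H_1 = Z.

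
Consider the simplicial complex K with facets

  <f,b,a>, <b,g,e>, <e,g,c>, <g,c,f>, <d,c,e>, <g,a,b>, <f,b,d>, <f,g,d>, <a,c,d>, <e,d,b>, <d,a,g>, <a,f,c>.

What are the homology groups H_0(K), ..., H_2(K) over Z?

H_0 ≅ Z,  H_1 ≅ Z/2Z,  H_2 = 0.

Fix the vertex order a < b < c < d < e < f < g and write every simplex with vertices in increasing order. Then dim K = 2 and the simplices of K are:

  0-simplices (7): a, b, c, d, e, f, g
  1-simplices (18): ab, ac, ad, af, ag, bd, be, bf, bg, cd, ce, cf, cg, de, df, dg, eg, fg
  2-simplices (12): abf, abg, acd, acf, adg, bde, bdf, beg, cde, ceg, cfg, dfg

Hence C_0 ≅ Z^7, C_1 ≅ Z^18, C_2 ≅ Z^12.

∂_1: C_1 → C_0 sends each edge [p,q] (with p < q) to q − p. For instance
  ∂df = f − d.
As a 7×18 matrix over Z this has rank 6, with invariant factors (1,1,1,1,1,1).

Boundary ∂_2: C_2 → C_1 maps a triangle to the signed sum of its edges. For instance
  ∂acd = cd − ad + ac,
  ∂abg = bg − ag + ab.
The resulting 18×12 matrix has rank 12, and its Smith normal form has invariant factors (1,1,1,1,1,1,1,1,1,1,1,2).

From H_k ≅ ker(∂_k) / im(∂_{k+1}) we obtain:

  H_0: rank C_0 − rank ∂_1 = 7 − 6 = 1, and the invariant factors of ∂_1 are all 1, so H_0 ≅ Z.
  H_1: rank ker ∂_1 − rank ∂_2 = (18 − 6) − 12 = 0, and ∂_2 has invariant factor 2 > 1, so H_1 ≅ Z/2Z.
  H_2: rank ker ∂_2 − rank ∂_3 = (12 − 12) − 0 = 0, and there is no ∂_3, so H_2 ≅ 0.

As a check, the Euler characteristic is 7 − 18 + 12 = 1, which agrees with 1 − 0 + 0 = 1.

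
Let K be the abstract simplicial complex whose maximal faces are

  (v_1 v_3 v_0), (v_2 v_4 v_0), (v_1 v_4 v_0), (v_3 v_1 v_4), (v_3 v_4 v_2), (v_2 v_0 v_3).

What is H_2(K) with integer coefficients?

Take the total order v_0 < v_1 < v_2 < v_3 < v_4 on the vertex set. Then K (dimension 2) consists of the simplices:

  0-simplices (5): [v_0], [v_1], [v_2], [v_3], [v_4]
  1-simplices (9): [v_0,v_1], [v_0,v_2], [v_0,v_3], [v_0,v_4], [v_1,v_3], [v_1,v_4], [v_2,v_3], [v_2,v_4], [v_3,v_4]
  2-simplices (6): [v_0,v_1,v_3], [v_0,v_1,v_4], [v_0,v_2,v_3], [v_0,v_2,v_4], [v_1,v_3,v_4], [v_2,v_3,v_4]

giving chain groups C_0 ≅ Z^5, C_1 ≅ Z^9, C_2 ≅ Z^6.

∂_1: C_1 → C_0 maps an edge to its endpoints' difference, ∂[p,q] = q − p. For instance
  ∂[v_1,v_4] = [v_4] − [v_1].
The 5×9 boundary matrix has rank 4 and Smith normal form diag(1,1,1,1).

Boundary ∂_2: C_2 → C_1 maps a triangle to the signed sum of its edges. For instance
  ∂[v_0,v_1,v_3] = [v_1,v_3] − [v_0,v_3] + [v_0,v_1],
  ∂[v_0,v_2,v_3] = [v_2,v_3] − [v_0,v_3] + [v_0,v_2].
This gives a 9×6 integer matrix of rank 5; reducing to Smith normal form yields diagonal entries (1,1,1,1,1).

Now H_k = ker ∂_k / im ∂_{k+1}, so:

  H_2: rank ker ∂_2 − rank ∂_3 = (6 − 5) − 0 = 1, and there is no ∂_3, so H_2 = Z.

H_2 ≅ Z.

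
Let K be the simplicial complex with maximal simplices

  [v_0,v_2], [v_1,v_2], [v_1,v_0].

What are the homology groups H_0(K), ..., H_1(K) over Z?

H_0 = Z,  H_1 = Z.

We work with the vertex ordering v_0 < v_1 < v_2. The simplices of K, each written with vertices in increasing order, are:

  0-simplices (3): [v_0], [v_1], [v_2]
  1-simplices (3): [v_0,v_1], [v_0,v_2], [v_1,v_2]

so the chain groups are C_0 ≅ Z^3, C_1 ≅ Z^3.

∂_1: C_1 → C_0 maps an edge to its endpoints' difference, ∂[p,q] = q − p. For instance
  ∂[v_1,v_2] = [v_2] − [v_1].
The resulting 3×3 matrix has rank 2, and its Smith normal form has invariant factors (1,1).

Computing H_k = (kernel of ∂_k) / (image of ∂_{k+1}):

  H_0: rank C_0 − rank ∂_1 = 3 − 2 = 1, and the invariant factors of ∂_1 are all 1, so H_0 = Z.
  H_1: rank ker ∂_1 − rank ∂_2 = (3 − 2) − 0 = 1, and there is no ∂_2, so H_1 = Z.

As a check, the Euler characteristic is 3 − 3 = 0, which agrees with 1 − 1 = 0.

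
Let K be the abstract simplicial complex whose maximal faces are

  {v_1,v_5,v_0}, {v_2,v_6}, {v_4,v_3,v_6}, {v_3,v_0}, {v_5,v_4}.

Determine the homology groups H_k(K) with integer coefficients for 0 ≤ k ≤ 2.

H_0 ≅ Z,  H_1 ≅ Z,  H_2 = 0.

We work with the vertex ordering v_0 < v_1 < v_2 < v_3 < v_4 < v_5 < v_6. The simplices of K, each written with vertices in increasing order, are:

  0-simplices (7): [v_0], [v_1], [v_2], [v_3], [v_4], [v_5], [v_6]
  1-simplices (9): [v_0,v_1], [v_0,v_3], [v_0,v_5], [v_1,v_5], [v_2,v_6], [v_3,v_4], [v_3,v_6], [v_4,v_5], [v_4,v_6]
  2-simplices (2): [v_0,v_1,v_5], [v_3,v_4,v_6]

so the chain groups are C_0 ≅ Z^7, C_1 ≅ Z^9, C_2 ≅ Z^2.

Boundary ∂_1: C_1 → C_0 sends each edge [p,q] (with p < q) to q − p. For instance
  ∂[v_4,v_6] = [v_6] − [v_4].
This gives a 7×9 integer matrix of rank 6; reducing to Smith normal form yields diagonal entries (1,1,1,1,1,1).

Boundary ∂_2: C_2 → C_1 sends each 2-simplex [p,q,r] to [q,r] − [p,r] + [p,q]. For instance
  ∂[v_3,v_4,v_6] = [v_4,v_6] − [v_3,v_6] + [v_3,v_4],
  ∂[v_0,v_1,v_5] = [v_1,v_5] − [v_0,v_5] + [v_0,v_1].
The 9×2 boundary matrix has rank 2 and Smith normal form diag(1,1).

Reading off H_k = ker ∂_k / im ∂_{k+1}:

  H_0: rank C_0 − rank ∂_1 = 7 − 6 = 1, and the invariant factors of ∂_1 are all 1, so H_0 ≅ Z.
  H_1: rank ker ∂_1 − rank ∂_2 = (9 − 6) − 2 = 1, and the invariant factors of ∂_2 are all 1, so H_1 ≅ Z.
  H_2: rank ker ∂_2 − rank ∂_3 = (2 − 2) − 0 = 0, and there is no ∂_3, so H_2 ≅ 0.

As a check, the Euler characteristic is 7 − 9 + 2 = 0, which agrees with 1 − 1 + 0 = 0.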